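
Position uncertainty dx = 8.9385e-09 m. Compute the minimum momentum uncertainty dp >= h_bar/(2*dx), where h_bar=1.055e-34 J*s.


dp = h_bar / (2 * dx)
= 1.055e-34 / (2 * 8.9385e-09)
= 1.055e-34 / 1.7877e-08
= 5.9014e-27 kg*m/s

5.9014e-27


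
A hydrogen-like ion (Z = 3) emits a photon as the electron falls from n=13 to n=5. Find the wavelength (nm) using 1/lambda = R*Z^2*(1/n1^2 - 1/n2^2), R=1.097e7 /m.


1/lambda = R * Z^2 * (1/n1^2 - 1/n2^2)
= 1.097e7 * 3^2 * (1/5^2 - 1/13^2)
= 1.097e7 * 9 * (0.04 - 0.005917)
= 3.3650e+06 /m
lambda = 1 / 3.3650e+06
= 297.1769 nm

297.1769


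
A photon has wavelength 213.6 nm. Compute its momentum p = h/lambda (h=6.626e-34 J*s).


p = h / lambda
= 6.626e-34 / (213.6e-9)
= 6.626e-34 / 2.1360e-07
= 3.1021e-27 kg*m/s

3.1021e-27


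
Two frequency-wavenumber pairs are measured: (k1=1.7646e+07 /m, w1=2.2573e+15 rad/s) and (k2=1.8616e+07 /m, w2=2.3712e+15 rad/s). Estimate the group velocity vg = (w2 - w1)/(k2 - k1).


vg = (w2 - w1) / (k2 - k1)
= (2.3712e+15 - 2.2573e+15) / (1.8616e+07 - 1.7646e+07)
= 1.1390e+14 / 9.7000e+05
= 1.1742e+08 m/s

1.1742e+08


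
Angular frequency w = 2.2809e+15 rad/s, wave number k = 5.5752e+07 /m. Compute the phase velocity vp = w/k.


vp = w / k
= 2.2809e+15 / 5.5752e+07
= 4.0912e+07 m/s

4.0912e+07


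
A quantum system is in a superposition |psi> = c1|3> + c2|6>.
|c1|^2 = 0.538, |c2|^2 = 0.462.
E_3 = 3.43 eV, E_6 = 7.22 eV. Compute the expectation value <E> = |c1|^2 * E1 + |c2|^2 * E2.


<E> = |c1|^2 * E1 + |c2|^2 * E2
= 0.538 * 3.43 + 0.462 * 7.22
= 1.8453 + 3.3356
= 5.181 eV

5.181


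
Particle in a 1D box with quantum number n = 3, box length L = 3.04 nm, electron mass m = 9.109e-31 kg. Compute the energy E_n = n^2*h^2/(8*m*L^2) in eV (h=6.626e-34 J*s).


E = n^2 * h^2 / (8 * m * L^2)
= 3^2 * (6.626e-34)^2 / (8 * 9.109e-31 * (3.04e-9)^2)
= 9 * 4.3904e-67 / (8 * 9.109e-31 * 9.2416e-18)
= 5.8673e-20 J
= 0.3662 eV

0.3662


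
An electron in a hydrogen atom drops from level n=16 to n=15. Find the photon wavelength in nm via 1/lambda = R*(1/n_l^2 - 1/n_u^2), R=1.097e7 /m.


1/lambda = R * (1/n_l^2 - 1/n_u^2)
= 1.097e7 * (1/15^2 - 1/16^2)
= 1.097e7 * (0.004444 - 0.003906)
= 1.097e7 * 0.000538
= 5.9040e+03 /m
lambda = 1 / 5.9040e+03 = 169376.893 nm

169376.893


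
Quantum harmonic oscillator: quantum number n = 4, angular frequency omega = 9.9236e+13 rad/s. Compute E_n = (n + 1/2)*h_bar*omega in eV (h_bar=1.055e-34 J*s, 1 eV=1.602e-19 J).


E = (n + 1/2) * h_bar * omega
= (4 + 0.5) * 1.055e-34 * 9.9236e+13
= 4.5 * 1.0469e-20
= 4.7112e-20 J
= 0.2941 eV

0.2941


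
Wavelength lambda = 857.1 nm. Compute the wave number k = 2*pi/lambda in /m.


k = 2 * pi / lambda
= 6.2832 / (857.1e-9)
= 6.2832 / 8.5710e-07
= 7.3307e+06 /m

7.3307e+06


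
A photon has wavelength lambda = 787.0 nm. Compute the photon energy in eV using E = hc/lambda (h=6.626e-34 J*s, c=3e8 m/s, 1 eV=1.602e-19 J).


E = hc / lambda
= (6.626e-34)(3e8) / (787.0e-9)
= 1.9878e-25 / 7.8700e-07
= 2.5258e-19 J
Converting to eV: 2.5258e-19 / 1.602e-19
= 1.5767 eV

1.5767


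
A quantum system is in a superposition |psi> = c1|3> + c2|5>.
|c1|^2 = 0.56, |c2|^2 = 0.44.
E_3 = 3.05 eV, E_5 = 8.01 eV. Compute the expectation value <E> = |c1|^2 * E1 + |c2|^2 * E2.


<E> = |c1|^2 * E1 + |c2|^2 * E2
= 0.56 * 3.05 + 0.44 * 8.01
= 1.708 + 3.5244
= 5.2324 eV

5.2324


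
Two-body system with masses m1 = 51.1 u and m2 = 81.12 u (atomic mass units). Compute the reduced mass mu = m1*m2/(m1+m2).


mu = m1 * m2 / (m1 + m2)
= 51.1 * 81.12 / (51.1 + 81.12)
= 4145.232 / 132.22
= 31.351 u

31.351


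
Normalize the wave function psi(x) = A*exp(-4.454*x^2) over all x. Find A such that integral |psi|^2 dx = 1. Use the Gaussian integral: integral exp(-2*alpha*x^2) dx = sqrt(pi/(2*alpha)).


integral |psi|^2 dx = A^2 * sqrt(pi/(2*alpha)) = 1
A^2 = sqrt(2*alpha/pi)
= sqrt(2 * 4.454 / pi)
= 1.683896
A = sqrt(1.683896)
= 1.2977

1.2977


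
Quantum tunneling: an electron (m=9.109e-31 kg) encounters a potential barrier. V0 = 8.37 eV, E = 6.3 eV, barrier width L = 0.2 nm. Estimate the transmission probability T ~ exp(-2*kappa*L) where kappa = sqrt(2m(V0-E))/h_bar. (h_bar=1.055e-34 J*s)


V0 - E = 2.07 eV = 3.3161e-19 J
kappa = sqrt(2 * m * (V0-E)) / h_bar
= sqrt(2 * 9.109e-31 * 3.3161e-19) / 1.055e-34
= 7.3674e+09 /m
2*kappa*L = 2 * 7.3674e+09 * 0.2e-9
= 2.947
T = exp(-2.947) = 5.249904e-02

5.249904e-02


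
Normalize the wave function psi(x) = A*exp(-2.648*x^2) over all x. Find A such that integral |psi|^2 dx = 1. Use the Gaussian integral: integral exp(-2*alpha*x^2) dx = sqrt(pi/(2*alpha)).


integral |psi|^2 dx = A^2 * sqrt(pi/(2*alpha)) = 1
A^2 = sqrt(2*alpha/pi)
= sqrt(2 * 2.648 / pi)
= 1.298372
A = sqrt(1.298372)
= 1.1395

1.1395


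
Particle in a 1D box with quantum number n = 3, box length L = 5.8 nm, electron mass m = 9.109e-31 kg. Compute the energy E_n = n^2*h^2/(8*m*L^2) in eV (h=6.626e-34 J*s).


E = n^2 * h^2 / (8 * m * L^2)
= 3^2 * (6.626e-34)^2 / (8 * 9.109e-31 * (5.8e-9)^2)
= 9 * 4.3904e-67 / (8 * 9.109e-31 * 3.3640e-17)
= 1.6119e-20 J
= 0.1006 eV

0.1006


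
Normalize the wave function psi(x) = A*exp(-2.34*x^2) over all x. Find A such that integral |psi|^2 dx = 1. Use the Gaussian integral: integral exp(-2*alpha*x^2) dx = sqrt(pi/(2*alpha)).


integral |psi|^2 dx = A^2 * sqrt(pi/(2*alpha)) = 1
A^2 = sqrt(2*alpha/pi)
= sqrt(2 * 2.34 / pi)
= 1.220529
A = sqrt(1.220529)
= 1.1048

1.1048


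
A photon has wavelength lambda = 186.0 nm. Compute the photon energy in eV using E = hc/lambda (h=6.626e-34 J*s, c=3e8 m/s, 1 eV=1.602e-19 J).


E = hc / lambda
= (6.626e-34)(3e8) / (186.0e-9)
= 1.9878e-25 / 1.8600e-07
= 1.0687e-18 J
Converting to eV: 1.0687e-18 / 1.602e-19
= 6.6711 eV

6.6711


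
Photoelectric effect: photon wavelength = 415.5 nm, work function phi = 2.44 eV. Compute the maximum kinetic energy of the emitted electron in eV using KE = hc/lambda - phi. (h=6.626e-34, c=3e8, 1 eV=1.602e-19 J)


E_photon = hc / lambda
= (6.626e-34)(3e8) / (415.5e-9)
= 4.7841e-19 J
= 2.9863 eV
KE = E_photon - phi
= 2.9863 - 2.44
= 0.5463 eV

0.5463


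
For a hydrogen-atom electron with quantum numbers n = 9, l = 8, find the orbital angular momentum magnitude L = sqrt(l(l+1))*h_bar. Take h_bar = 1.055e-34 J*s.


L = sqrt(l*(l+1)) * h_bar
= sqrt(8 * 9) * 1.055e-34
= sqrt(72) * 1.055e-34
= 8.4853 * 1.055e-34
= 8.9520e-34 J*s

8.9520e-34


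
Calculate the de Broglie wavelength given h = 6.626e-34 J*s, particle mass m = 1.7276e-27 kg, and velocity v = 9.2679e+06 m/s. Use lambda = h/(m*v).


lambda = h / (m * v)
= 6.626e-34 / (1.7276e-27 * 9.2679e+06)
= 6.626e-34 / 1.6011e-20
= 4.1383e-14 m

4.1383e-14


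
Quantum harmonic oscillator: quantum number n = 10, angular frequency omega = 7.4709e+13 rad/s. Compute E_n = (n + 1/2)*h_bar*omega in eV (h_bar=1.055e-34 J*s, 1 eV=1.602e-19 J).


E = (n + 1/2) * h_bar * omega
= (10 + 0.5) * 1.055e-34 * 7.4709e+13
= 10.5 * 7.8818e-21
= 8.2759e-20 J
= 0.5166 eV

0.5166


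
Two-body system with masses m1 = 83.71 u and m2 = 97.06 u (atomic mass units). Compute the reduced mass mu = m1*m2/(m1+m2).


mu = m1 * m2 / (m1 + m2)
= 83.71 * 97.06 / (83.71 + 97.06)
= 8124.8926 / 180.77
= 44.946 u

44.946


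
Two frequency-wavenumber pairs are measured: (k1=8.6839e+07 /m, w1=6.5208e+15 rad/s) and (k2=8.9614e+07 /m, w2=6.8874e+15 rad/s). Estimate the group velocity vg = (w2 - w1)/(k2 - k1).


vg = (w2 - w1) / (k2 - k1)
= (6.8874e+15 - 6.5208e+15) / (8.9614e+07 - 8.6839e+07)
= 3.6660e+14 / 2.7750e+06
= 1.3211e+08 m/s

1.3211e+08


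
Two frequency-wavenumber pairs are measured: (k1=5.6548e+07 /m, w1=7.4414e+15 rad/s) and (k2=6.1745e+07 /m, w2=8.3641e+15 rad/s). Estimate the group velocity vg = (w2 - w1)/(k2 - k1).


vg = (w2 - w1) / (k2 - k1)
= (8.3641e+15 - 7.4414e+15) / (6.1745e+07 - 5.6548e+07)
= 9.2270e+14 / 5.1970e+06
= 1.7754e+08 m/s

1.7754e+08


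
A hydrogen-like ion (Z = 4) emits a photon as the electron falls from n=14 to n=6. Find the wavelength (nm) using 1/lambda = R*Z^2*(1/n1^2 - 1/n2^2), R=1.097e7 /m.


1/lambda = R * Z^2 * (1/n1^2 - 1/n2^2)
= 1.097e7 * 4^2 * (1/6^2 - 1/14^2)
= 1.097e7 * 16 * (0.027778 - 0.005102)
= 3.9800e+06 /m
lambda = 1 / 3.9800e+06
= 251.2534 nm

251.2534


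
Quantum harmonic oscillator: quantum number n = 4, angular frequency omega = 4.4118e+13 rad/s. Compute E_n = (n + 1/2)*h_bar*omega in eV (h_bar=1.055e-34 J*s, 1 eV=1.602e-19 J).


E = (n + 1/2) * h_bar * omega
= (4 + 0.5) * 1.055e-34 * 4.4118e+13
= 4.5 * 4.6544e-21
= 2.0945e-20 J
= 0.1307 eV

0.1307


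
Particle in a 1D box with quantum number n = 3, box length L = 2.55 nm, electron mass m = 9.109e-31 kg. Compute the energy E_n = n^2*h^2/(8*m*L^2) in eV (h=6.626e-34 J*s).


E = n^2 * h^2 / (8 * m * L^2)
= 3^2 * (6.626e-34)^2 / (8 * 9.109e-31 * (2.55e-9)^2)
= 9 * 4.3904e-67 / (8 * 9.109e-31 * 6.5025e-18)
= 8.3388e-20 J
= 0.5205 eV

0.5205


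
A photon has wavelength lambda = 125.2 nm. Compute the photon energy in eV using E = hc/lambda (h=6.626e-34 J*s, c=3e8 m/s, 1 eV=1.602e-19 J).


E = hc / lambda
= (6.626e-34)(3e8) / (125.2e-9)
= 1.9878e-25 / 1.2520e-07
= 1.5877e-18 J
Converting to eV: 1.5877e-18 / 1.602e-19
= 9.9107 eV

9.9107


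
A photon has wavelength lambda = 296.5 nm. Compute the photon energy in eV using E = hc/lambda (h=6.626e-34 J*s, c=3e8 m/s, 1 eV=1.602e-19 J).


E = hc / lambda
= (6.626e-34)(3e8) / (296.5e-9)
= 1.9878e-25 / 2.9650e-07
= 6.7042e-19 J
Converting to eV: 6.7042e-19 / 1.602e-19
= 4.1849 eV

4.1849


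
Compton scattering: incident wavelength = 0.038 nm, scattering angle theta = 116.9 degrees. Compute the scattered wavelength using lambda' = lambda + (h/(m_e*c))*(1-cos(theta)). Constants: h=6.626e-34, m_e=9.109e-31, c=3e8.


Compton wavelength: h/(m_e*c) = 2.4247e-12 m
d_lambda = 2.4247e-12 * (1 - cos(116.9 deg))
= 2.4247e-12 * 1.452435
= 3.5217e-12 m = 0.003522 nm
lambda' = 0.038 + 0.003522
= 0.041522 nm

0.041522


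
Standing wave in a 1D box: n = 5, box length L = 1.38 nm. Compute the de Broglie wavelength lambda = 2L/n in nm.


lambda = 2L / n
= 2 * 1.38 / 5
= 2.76 / 5
= 0.552 nm

0.552


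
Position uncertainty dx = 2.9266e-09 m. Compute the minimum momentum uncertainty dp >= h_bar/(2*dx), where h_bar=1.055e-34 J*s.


dp = h_bar / (2 * dx)
= 1.055e-34 / (2 * 2.9266e-09)
= 1.055e-34 / 5.8532e-09
= 1.8024e-26 kg*m/s

1.8024e-26


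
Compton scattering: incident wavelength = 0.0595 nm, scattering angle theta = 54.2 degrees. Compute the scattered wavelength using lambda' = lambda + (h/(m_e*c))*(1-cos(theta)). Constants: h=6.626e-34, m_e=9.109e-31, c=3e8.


Compton wavelength: h/(m_e*c) = 2.4247e-12 m
d_lambda = 2.4247e-12 * (1 - cos(54.2 deg))
= 2.4247e-12 * 0.415042
= 1.0064e-12 m = 0.001006 nm
lambda' = 0.0595 + 0.001006
= 0.060506 nm

0.060506


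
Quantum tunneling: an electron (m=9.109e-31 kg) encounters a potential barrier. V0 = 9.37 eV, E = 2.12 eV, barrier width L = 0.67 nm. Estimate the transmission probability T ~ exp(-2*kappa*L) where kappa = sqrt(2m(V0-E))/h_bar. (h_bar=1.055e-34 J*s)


V0 - E = 7.25 eV = 1.1614e-18 J
kappa = sqrt(2 * m * (V0-E)) / h_bar
= sqrt(2 * 9.109e-31 * 1.1614e-18) / 1.055e-34
= 1.3788e+10 /m
2*kappa*L = 2 * 1.3788e+10 * 0.67e-9
= 18.4758
T = exp(-18.4758) = 9.463846e-09

9.463846e-09


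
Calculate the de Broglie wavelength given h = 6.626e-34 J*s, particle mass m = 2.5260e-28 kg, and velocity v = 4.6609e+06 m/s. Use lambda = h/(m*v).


lambda = h / (m * v)
= 6.626e-34 / (2.5260e-28 * 4.6609e+06)
= 6.626e-34 / 1.1773e-21
= 5.6279e-13 m

5.6279e-13


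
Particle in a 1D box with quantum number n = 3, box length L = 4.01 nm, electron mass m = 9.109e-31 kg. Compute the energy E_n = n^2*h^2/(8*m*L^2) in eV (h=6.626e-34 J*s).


E = n^2 * h^2 / (8 * m * L^2)
= 3^2 * (6.626e-34)^2 / (8 * 9.109e-31 * (4.01e-9)^2)
= 9 * 4.3904e-67 / (8 * 9.109e-31 * 1.6080e-17)
= 3.3721e-20 J
= 0.2105 eV

0.2105


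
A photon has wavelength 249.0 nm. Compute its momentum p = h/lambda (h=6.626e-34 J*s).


p = h / lambda
= 6.626e-34 / (249.0e-9)
= 6.626e-34 / 2.4900e-07
= 2.6610e-27 kg*m/s

2.6610e-27


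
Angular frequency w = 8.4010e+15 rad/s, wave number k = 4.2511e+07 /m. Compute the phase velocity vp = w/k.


vp = w / k
= 8.4010e+15 / 4.2511e+07
= 1.9762e+08 m/s

1.9762e+08


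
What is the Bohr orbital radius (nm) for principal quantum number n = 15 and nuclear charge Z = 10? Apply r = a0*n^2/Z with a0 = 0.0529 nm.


r = a0 * n^2 / Z
= 0.0529 * 15^2 / 10
= 0.0529 * 225 / 10
= 1.1903 nm

1.1903


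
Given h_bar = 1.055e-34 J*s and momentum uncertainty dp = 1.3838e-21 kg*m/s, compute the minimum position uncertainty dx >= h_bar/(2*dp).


dx = h_bar / (2 * dp)
= 1.055e-34 / (2 * 1.3838e-21)
= 1.055e-34 / 2.7676e-21
= 3.8120e-14 m

3.8120e-14


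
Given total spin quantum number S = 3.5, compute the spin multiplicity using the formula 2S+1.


Spin multiplicity = 2S + 1
= 2 * 3.5 + 1
= 7.0 + 1
= 8

8


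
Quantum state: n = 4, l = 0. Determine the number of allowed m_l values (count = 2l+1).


m_l ranges from -l to +l in integer steps
So m_l goes from -0 to +0
Count = 2l + 1 = 2*0 + 1
= 1

1


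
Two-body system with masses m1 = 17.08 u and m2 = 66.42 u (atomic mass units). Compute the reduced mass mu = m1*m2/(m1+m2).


mu = m1 * m2 / (m1 + m2)
= 17.08 * 66.42 / (17.08 + 66.42)
= 1134.4536 / 83.5
= 13.5863 u

13.5863


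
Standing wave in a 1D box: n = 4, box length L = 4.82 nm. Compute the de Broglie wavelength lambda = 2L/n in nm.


lambda = 2L / n
= 2 * 4.82 / 4
= 9.64 / 4
= 2.41 nm

2.41


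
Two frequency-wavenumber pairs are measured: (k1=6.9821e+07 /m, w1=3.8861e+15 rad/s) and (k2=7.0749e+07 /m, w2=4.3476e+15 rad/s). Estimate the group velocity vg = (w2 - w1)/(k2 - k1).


vg = (w2 - w1) / (k2 - k1)
= (4.3476e+15 - 3.8861e+15) / (7.0749e+07 - 6.9821e+07)
= 4.6150e+14 / 9.2800e+05
= 4.9731e+08 m/s

4.9731e+08


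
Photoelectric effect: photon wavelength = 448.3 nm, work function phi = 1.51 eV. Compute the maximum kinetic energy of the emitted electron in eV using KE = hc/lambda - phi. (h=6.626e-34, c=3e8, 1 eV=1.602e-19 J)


E_photon = hc / lambda
= (6.626e-34)(3e8) / (448.3e-9)
= 4.4341e-19 J
= 2.7678 eV
KE = E_photon - phi
= 2.7678 - 1.51
= 1.2578 eV

1.2578


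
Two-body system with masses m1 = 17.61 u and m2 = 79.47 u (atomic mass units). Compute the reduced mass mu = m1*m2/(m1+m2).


mu = m1 * m2 / (m1 + m2)
= 17.61 * 79.47 / (17.61 + 79.47)
= 1399.4667 / 97.08
= 14.4156 u

14.4156


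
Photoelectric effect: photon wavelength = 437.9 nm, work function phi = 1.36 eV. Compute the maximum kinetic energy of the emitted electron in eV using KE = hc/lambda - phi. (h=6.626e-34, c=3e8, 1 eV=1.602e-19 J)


E_photon = hc / lambda
= (6.626e-34)(3e8) / (437.9e-9)
= 4.5394e-19 J
= 2.8336 eV
KE = E_photon - phi
= 2.8336 - 1.36
= 1.4736 eV

1.4736


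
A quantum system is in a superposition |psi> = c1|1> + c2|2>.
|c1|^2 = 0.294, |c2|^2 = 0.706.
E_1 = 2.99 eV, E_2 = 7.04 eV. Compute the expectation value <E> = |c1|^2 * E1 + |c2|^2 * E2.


<E> = |c1|^2 * E1 + |c2|^2 * E2
= 0.294 * 2.99 + 0.706 * 7.04
= 0.8791 + 4.9702
= 5.8493 eV

5.8493


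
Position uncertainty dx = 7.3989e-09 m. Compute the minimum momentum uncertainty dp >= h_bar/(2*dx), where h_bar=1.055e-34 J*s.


dp = h_bar / (2 * dx)
= 1.055e-34 / (2 * 7.3989e-09)
= 1.055e-34 / 1.4798e-08
= 7.1294e-27 kg*m/s

7.1294e-27


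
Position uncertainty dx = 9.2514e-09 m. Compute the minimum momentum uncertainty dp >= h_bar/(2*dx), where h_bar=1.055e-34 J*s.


dp = h_bar / (2 * dx)
= 1.055e-34 / (2 * 9.2514e-09)
= 1.055e-34 / 1.8503e-08
= 5.7018e-27 kg*m/s

5.7018e-27


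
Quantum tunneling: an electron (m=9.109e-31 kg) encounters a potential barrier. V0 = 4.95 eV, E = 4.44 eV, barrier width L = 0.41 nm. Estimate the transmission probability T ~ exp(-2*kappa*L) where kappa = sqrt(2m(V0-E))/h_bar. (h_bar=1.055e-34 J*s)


V0 - E = 0.51 eV = 8.1702e-20 J
kappa = sqrt(2 * m * (V0-E)) / h_bar
= sqrt(2 * 9.109e-31 * 8.1702e-20) / 1.055e-34
= 3.6569e+09 /m
2*kappa*L = 2 * 3.6569e+09 * 0.41e-9
= 2.9987
T = exp(-2.9987) = 4.985353e-02

4.985353e-02


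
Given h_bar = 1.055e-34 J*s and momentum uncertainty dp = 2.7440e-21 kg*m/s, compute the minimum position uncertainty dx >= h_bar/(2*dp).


dx = h_bar / (2 * dp)
= 1.055e-34 / (2 * 2.7440e-21)
= 1.055e-34 / 5.4880e-21
= 1.9224e-14 m

1.9224e-14


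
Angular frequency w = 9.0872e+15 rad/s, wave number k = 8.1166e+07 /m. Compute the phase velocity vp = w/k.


vp = w / k
= 9.0872e+15 / 8.1166e+07
= 1.1196e+08 m/s

1.1196e+08


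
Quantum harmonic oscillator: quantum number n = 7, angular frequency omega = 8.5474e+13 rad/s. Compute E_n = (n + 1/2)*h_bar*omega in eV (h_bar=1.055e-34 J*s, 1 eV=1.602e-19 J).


E = (n + 1/2) * h_bar * omega
= (7 + 0.5) * 1.055e-34 * 8.5474e+13
= 7.5 * 9.0175e-21
= 6.7631e-20 J
= 0.4222 eV

0.4222


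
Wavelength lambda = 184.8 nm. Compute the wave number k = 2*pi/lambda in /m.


k = 2 * pi / lambda
= 6.2832 / (184.8e-9)
= 6.2832 / 1.8480e-07
= 3.4000e+07 /m

3.4000e+07


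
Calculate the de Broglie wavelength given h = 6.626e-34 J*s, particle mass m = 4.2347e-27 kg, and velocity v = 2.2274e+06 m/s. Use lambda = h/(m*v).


lambda = h / (m * v)
= 6.626e-34 / (4.2347e-27 * 2.2274e+06)
= 6.626e-34 / 9.4324e-21
= 7.0247e-14 m

7.0247e-14


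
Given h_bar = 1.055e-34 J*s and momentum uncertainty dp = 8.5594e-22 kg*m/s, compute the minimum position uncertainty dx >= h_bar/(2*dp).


dx = h_bar / (2 * dp)
= 1.055e-34 / (2 * 8.5594e-22)
= 1.055e-34 / 1.7119e-21
= 6.1628e-14 m

6.1628e-14


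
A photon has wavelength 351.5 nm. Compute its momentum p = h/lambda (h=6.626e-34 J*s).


p = h / lambda
= 6.626e-34 / (351.5e-9)
= 6.626e-34 / 3.5150e-07
= 1.8851e-27 kg*m/s

1.8851e-27


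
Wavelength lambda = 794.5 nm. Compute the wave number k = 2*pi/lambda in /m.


k = 2 * pi / lambda
= 6.2832 / (794.5e-9)
= 6.2832 / 7.9450e-07
= 7.9084e+06 /m

7.9084e+06


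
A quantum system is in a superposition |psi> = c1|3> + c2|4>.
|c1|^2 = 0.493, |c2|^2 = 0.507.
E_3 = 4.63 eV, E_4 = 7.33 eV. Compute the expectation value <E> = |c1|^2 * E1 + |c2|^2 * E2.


<E> = |c1|^2 * E1 + |c2|^2 * E2
= 0.493 * 4.63 + 0.507 * 7.33
= 2.2826 + 3.7163
= 5.9989 eV

5.9989


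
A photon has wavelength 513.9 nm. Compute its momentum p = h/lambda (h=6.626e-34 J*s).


p = h / lambda
= 6.626e-34 / (513.9e-9)
= 6.626e-34 / 5.1390e-07
= 1.2894e-27 kg*m/s

1.2894e-27


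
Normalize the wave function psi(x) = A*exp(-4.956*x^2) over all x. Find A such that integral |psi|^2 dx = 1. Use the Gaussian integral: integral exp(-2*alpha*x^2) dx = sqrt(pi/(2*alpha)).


integral |psi|^2 dx = A^2 * sqrt(pi/(2*alpha)) = 1
A^2 = sqrt(2*alpha/pi)
= sqrt(2 * 4.956 / pi)
= 1.776257
A = sqrt(1.776257)
= 1.3328

1.3328


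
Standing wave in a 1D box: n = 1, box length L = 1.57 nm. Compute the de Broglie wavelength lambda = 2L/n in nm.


lambda = 2L / n
= 2 * 1.57 / 1
= 3.14 / 1
= 3.14 nm

3.14


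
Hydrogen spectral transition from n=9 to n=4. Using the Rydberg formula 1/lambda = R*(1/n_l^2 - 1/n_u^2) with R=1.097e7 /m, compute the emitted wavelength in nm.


1/lambda = R * (1/n_l^2 - 1/n_u^2)
= 1.097e7 * (1/4^2 - 1/9^2)
= 1.097e7 * (0.0625 - 0.012346)
= 1.097e7 * 0.050154
= 5.5019e+05 /m
lambda = 1 / 5.5019e+05 = 1817.5444 nm

1817.5444


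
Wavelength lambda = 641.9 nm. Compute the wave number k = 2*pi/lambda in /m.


k = 2 * pi / lambda
= 6.2832 / (641.9e-9)
= 6.2832 / 6.4190e-07
= 9.7884e+06 /m

9.7884e+06


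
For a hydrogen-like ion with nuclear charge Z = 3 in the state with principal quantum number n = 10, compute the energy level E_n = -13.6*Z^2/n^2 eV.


E_n = -13.6 * Z^2 / n^2
= -13.6 * 3^2 / 10^2
= -13.6 * 9 / 100
= -1.224 eV

-1.224


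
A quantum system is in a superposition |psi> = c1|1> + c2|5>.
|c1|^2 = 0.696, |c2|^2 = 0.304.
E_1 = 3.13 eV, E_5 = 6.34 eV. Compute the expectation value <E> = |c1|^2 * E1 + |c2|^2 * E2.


<E> = |c1|^2 * E1 + |c2|^2 * E2
= 0.696 * 3.13 + 0.304 * 6.34
= 2.1785 + 1.9274
= 4.1058 eV

4.1058


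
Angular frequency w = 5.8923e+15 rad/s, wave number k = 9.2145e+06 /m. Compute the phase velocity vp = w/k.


vp = w / k
= 5.8923e+15 / 9.2145e+06
= 6.3946e+08 m/s

6.3946e+08


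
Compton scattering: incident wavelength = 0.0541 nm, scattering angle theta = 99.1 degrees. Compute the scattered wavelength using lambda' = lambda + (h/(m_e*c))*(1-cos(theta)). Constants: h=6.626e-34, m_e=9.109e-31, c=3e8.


Compton wavelength: h/(m_e*c) = 2.4247e-12 m
d_lambda = 2.4247e-12 * (1 - cos(99.1 deg))
= 2.4247e-12 * 1.158158
= 2.8082e-12 m = 0.002808 nm
lambda' = 0.0541 + 0.002808
= 0.056908 nm

0.056908


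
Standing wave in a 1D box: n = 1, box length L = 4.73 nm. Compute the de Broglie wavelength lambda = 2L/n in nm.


lambda = 2L / n
= 2 * 4.73 / 1
= 9.46 / 1
= 9.46 nm

9.46


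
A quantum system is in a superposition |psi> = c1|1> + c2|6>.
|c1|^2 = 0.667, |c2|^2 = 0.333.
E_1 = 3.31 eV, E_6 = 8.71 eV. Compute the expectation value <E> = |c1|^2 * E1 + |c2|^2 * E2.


<E> = |c1|^2 * E1 + |c2|^2 * E2
= 0.667 * 3.31 + 0.333 * 8.71
= 2.2078 + 2.9004
= 5.1082 eV

5.1082


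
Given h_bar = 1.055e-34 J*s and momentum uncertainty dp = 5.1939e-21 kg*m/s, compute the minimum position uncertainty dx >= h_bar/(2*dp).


dx = h_bar / (2 * dp)
= 1.055e-34 / (2 * 5.1939e-21)
= 1.055e-34 / 1.0388e-20
= 1.0156e-14 m

1.0156e-14


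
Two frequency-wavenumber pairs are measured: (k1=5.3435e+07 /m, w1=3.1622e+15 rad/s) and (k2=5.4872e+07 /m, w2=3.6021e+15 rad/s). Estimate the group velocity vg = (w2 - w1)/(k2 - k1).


vg = (w2 - w1) / (k2 - k1)
= (3.6021e+15 - 3.1622e+15) / (5.4872e+07 - 5.3435e+07)
= 4.3990e+14 / 1.4370e+06
= 3.0612e+08 m/s

3.0612e+08


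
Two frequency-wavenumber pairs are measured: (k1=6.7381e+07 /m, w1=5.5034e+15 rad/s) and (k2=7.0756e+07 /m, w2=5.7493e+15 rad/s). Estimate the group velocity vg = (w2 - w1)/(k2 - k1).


vg = (w2 - w1) / (k2 - k1)
= (5.7493e+15 - 5.5034e+15) / (7.0756e+07 - 6.7381e+07)
= 2.4590e+14 / 3.3750e+06
= 7.2859e+07 m/s

7.2859e+07


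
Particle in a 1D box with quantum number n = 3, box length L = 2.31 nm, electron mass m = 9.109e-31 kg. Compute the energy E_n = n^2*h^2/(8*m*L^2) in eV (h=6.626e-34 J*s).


E = n^2 * h^2 / (8 * m * L^2)
= 3^2 * (6.626e-34)^2 / (8 * 9.109e-31 * (2.31e-9)^2)
= 9 * 4.3904e-67 / (8 * 9.109e-31 * 5.3361e-18)
= 1.0162e-19 J
= 0.6343 eV

0.6343


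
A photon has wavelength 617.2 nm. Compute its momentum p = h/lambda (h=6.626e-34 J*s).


p = h / lambda
= 6.626e-34 / (617.2e-9)
= 6.626e-34 / 6.1720e-07
= 1.0736e-27 kg*m/s

1.0736e-27


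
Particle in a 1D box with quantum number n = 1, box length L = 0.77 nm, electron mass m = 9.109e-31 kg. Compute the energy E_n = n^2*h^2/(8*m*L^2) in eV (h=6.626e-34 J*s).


E = n^2 * h^2 / (8 * m * L^2)
= 1^2 * (6.626e-34)^2 / (8 * 9.109e-31 * (0.77e-9)^2)
= 1 * 4.3904e-67 / (8 * 9.109e-31 * 5.9290e-19)
= 1.0162e-19 J
= 0.6343 eV

0.6343


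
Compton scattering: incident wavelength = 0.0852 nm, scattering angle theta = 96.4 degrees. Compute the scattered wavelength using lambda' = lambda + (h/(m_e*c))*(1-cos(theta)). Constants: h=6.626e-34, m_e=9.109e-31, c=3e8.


Compton wavelength: h/(m_e*c) = 2.4247e-12 m
d_lambda = 2.4247e-12 * (1 - cos(96.4 deg))
= 2.4247e-12 * 1.111469
= 2.6950e-12 m = 0.002695 nm
lambda' = 0.0852 + 0.002695
= 0.087895 nm

0.087895


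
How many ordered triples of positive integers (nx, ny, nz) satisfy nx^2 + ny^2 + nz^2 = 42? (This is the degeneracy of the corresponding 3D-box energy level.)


Enumerate all (nx, ny, nz) with nx^2 + ny^2 + nz^2 = 42:
(1,4,5)
(1,5,4)
(4,1,5)
(4,5,1)
(5,1,4)
(5,4,1)
Total degeneracy = 6

6


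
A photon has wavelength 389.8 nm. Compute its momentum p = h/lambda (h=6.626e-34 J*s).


p = h / lambda
= 6.626e-34 / (389.8e-9)
= 6.626e-34 / 3.8980e-07
= 1.6998e-27 kg*m/s

1.6998e-27


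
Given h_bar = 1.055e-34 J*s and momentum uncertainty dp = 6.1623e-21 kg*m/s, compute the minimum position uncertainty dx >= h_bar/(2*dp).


dx = h_bar / (2 * dp)
= 1.055e-34 / (2 * 6.1623e-21)
= 1.055e-34 / 1.2325e-20
= 8.5601e-15 m

8.5601e-15


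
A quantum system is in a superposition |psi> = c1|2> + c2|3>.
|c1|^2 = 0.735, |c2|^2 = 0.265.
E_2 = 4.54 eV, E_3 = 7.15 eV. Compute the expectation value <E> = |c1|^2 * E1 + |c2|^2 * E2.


<E> = |c1|^2 * E1 + |c2|^2 * E2
= 0.735 * 4.54 + 0.265 * 7.15
= 3.3369 + 1.8948
= 5.2317 eV

5.2317


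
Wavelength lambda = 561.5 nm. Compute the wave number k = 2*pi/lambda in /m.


k = 2 * pi / lambda
= 6.2832 / (561.5e-9)
= 6.2832 / 5.6150e-07
= 1.1190e+07 /m

1.1190e+07


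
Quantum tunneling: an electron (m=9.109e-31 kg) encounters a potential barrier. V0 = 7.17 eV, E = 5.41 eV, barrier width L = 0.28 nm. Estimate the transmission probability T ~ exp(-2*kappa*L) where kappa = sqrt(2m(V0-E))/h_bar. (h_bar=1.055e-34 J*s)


V0 - E = 1.76 eV = 2.8195e-19 J
kappa = sqrt(2 * m * (V0-E)) / h_bar
= sqrt(2 * 9.109e-31 * 2.8195e-19) / 1.055e-34
= 6.7934e+09 /m
2*kappa*L = 2 * 6.7934e+09 * 0.28e-9
= 3.8043
T = exp(-3.8043) = 2.227503e-02

2.227503e-02


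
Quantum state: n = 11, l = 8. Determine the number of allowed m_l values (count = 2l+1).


m_l ranges from -l to +l in integer steps
So m_l goes from -8 to +8
Count = 2l + 1 = 2*8 + 1
= 17

17


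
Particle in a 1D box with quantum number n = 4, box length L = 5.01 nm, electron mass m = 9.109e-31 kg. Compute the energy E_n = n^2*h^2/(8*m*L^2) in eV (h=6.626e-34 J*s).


E = n^2 * h^2 / (8 * m * L^2)
= 4^2 * (6.626e-34)^2 / (8 * 9.109e-31 * (5.01e-9)^2)
= 16 * 4.3904e-67 / (8 * 9.109e-31 * 2.5100e-17)
= 3.8405e-20 J
= 0.2397 eV

0.2397


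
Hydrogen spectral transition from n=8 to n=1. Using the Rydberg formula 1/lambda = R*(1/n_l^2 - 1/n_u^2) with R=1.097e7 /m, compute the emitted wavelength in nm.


1/lambda = R * (1/n_l^2 - 1/n_u^2)
= 1.097e7 * (1/1^2 - 1/8^2)
= 1.097e7 * (1.0 - 0.015625)
= 1.097e7 * 0.984375
= 1.0799e+07 /m
lambda = 1 / 1.0799e+07 = 92.6047 nm

92.6047


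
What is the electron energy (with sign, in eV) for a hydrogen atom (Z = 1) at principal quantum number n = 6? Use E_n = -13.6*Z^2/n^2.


E_n = -13.6 * Z^2 / n^2
= -13.6 * 1^2 / 6^2
= -13.6 * 1 / 36
= -0.3778 eV

-0.3778


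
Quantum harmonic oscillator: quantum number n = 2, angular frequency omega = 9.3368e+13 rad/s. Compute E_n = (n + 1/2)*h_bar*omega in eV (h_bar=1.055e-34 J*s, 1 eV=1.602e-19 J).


E = (n + 1/2) * h_bar * omega
= (2 + 0.5) * 1.055e-34 * 9.3368e+13
= 2.5 * 9.8503e-21
= 2.4626e-20 J
= 0.1537 eV

0.1537


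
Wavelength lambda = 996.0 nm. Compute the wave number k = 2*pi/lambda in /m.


k = 2 * pi / lambda
= 6.2832 / (996.0e-9)
= 6.2832 / 9.9600e-07
= 6.3084e+06 /m

6.3084e+06


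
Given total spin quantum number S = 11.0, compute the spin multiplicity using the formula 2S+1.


Spin multiplicity = 2S + 1
= 2 * 11.0 + 1
= 22.0 + 1
= 23

23


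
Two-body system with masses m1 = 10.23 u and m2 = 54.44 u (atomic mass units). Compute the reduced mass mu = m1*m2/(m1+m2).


mu = m1 * m2 / (m1 + m2)
= 10.23 * 54.44 / (10.23 + 54.44)
= 556.9212 / 64.67
= 8.6117 u

8.6117


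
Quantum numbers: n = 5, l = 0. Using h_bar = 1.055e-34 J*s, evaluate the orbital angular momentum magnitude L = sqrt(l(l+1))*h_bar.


L = sqrt(l*(l+1)) * h_bar
= sqrt(0 * 1) * 1.055e-34
= sqrt(0) * 1.055e-34
= 0.0 * 1.055e-34
= 0.0000e+00 J*s

0.0000e+00


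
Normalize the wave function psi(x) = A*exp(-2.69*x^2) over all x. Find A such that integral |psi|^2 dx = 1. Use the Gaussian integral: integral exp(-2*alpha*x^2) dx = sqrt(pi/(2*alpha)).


integral |psi|^2 dx = A^2 * sqrt(pi/(2*alpha)) = 1
A^2 = sqrt(2*alpha/pi)
= sqrt(2 * 2.69 / pi)
= 1.308628
A = sqrt(1.308628)
= 1.144

1.144


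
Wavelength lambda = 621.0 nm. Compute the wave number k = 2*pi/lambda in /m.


k = 2 * pi / lambda
= 6.2832 / (621.0e-9)
= 6.2832 / 6.2100e-07
= 1.0118e+07 /m

1.0118e+07


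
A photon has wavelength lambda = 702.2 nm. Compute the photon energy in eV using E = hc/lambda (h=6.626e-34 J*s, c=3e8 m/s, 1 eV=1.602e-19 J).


E = hc / lambda
= (6.626e-34)(3e8) / (702.2e-9)
= 1.9878e-25 / 7.0220e-07
= 2.8308e-19 J
Converting to eV: 2.8308e-19 / 1.602e-19
= 1.7671 eV

1.7671


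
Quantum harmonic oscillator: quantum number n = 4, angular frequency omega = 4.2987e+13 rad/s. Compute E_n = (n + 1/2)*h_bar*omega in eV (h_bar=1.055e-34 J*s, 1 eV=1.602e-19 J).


E = (n + 1/2) * h_bar * omega
= (4 + 0.5) * 1.055e-34 * 4.2987e+13
= 4.5 * 4.5351e-21
= 2.0408e-20 J
= 0.1274 eV

0.1274


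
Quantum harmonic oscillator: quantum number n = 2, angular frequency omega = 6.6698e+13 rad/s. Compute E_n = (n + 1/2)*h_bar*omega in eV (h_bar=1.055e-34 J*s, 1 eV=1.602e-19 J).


E = (n + 1/2) * h_bar * omega
= (2 + 0.5) * 1.055e-34 * 6.6698e+13
= 2.5 * 7.0366e-21
= 1.7592e-20 J
= 0.1098 eV

0.1098


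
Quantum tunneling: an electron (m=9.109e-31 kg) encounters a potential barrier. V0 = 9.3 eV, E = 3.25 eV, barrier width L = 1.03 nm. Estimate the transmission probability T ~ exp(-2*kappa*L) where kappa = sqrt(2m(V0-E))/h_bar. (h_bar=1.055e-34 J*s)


V0 - E = 6.05 eV = 9.6921e-19 J
kappa = sqrt(2 * m * (V0-E)) / h_bar
= sqrt(2 * 9.109e-31 * 9.6921e-19) / 1.055e-34
= 1.2595e+10 /m
2*kappa*L = 2 * 1.2595e+10 * 1.03e-9
= 25.9462
T = exp(-25.9462) = 5.391393e-12

5.391393e-12


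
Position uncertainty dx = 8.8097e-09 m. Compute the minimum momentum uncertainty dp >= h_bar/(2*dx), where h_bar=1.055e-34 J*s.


dp = h_bar / (2 * dx)
= 1.055e-34 / (2 * 8.8097e-09)
= 1.055e-34 / 1.7619e-08
= 5.9877e-27 kg*m/s

5.9877e-27


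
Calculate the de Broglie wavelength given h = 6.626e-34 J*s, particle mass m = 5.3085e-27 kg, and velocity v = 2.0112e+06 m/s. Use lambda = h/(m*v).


lambda = h / (m * v)
= 6.626e-34 / (5.3085e-27 * 2.0112e+06)
= 6.626e-34 / 1.0676e-20
= 6.2062e-14 m

6.2062e-14


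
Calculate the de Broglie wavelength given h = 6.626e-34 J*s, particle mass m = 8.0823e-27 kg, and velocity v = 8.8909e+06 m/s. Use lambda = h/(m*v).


lambda = h / (m * v)
= 6.626e-34 / (8.0823e-27 * 8.8909e+06)
= 6.626e-34 / 7.1859e-20
= 9.2208e-15 m

9.2208e-15


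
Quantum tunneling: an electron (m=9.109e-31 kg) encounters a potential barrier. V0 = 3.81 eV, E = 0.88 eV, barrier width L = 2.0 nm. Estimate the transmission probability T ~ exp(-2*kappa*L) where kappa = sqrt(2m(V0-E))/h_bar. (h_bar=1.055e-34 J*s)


V0 - E = 2.93 eV = 4.6939e-19 J
kappa = sqrt(2 * m * (V0-E)) / h_bar
= sqrt(2 * 9.109e-31 * 4.6939e-19) / 1.055e-34
= 8.7652e+09 /m
2*kappa*L = 2 * 8.7652e+09 * 2.0e-9
= 35.0609
T = exp(-35.0609) = 5.932648e-16

5.932648e-16


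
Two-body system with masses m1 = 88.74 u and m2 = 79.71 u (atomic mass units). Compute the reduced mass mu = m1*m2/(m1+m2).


mu = m1 * m2 / (m1 + m2)
= 88.74 * 79.71 / (88.74 + 79.71)
= 7073.4654 / 168.45
= 41.9915 u

41.9915


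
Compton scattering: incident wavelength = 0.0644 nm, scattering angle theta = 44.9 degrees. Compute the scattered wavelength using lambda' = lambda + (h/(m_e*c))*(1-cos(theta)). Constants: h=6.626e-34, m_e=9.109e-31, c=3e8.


Compton wavelength: h/(m_e*c) = 2.4247e-12 m
d_lambda = 2.4247e-12 * (1 - cos(44.9 deg))
= 2.4247e-12 * 0.29166
= 7.0719e-13 m = 0.000707 nm
lambda' = 0.0644 + 0.000707
= 0.065107 nm

0.065107


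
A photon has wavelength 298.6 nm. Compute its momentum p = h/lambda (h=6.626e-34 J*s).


p = h / lambda
= 6.626e-34 / (298.6e-9)
= 6.626e-34 / 2.9860e-07
= 2.2190e-27 kg*m/s

2.2190e-27


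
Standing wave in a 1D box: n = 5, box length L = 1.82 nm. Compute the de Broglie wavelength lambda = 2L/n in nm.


lambda = 2L / n
= 2 * 1.82 / 5
= 3.64 / 5
= 0.728 nm

0.728


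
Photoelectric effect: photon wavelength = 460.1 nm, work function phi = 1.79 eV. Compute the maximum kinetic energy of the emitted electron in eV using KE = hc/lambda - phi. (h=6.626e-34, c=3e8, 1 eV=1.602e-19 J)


E_photon = hc / lambda
= (6.626e-34)(3e8) / (460.1e-9)
= 4.3204e-19 J
= 2.6969 eV
KE = E_photon - phi
= 2.6969 - 1.79
= 0.9069 eV

0.9069


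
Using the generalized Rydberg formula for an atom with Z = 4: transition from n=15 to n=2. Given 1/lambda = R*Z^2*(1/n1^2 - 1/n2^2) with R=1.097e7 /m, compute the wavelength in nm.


1/lambda = R * Z^2 * (1/n1^2 - 1/n2^2)
= 1.097e7 * 4^2 * (1/2^2 - 1/15^2)
= 1.097e7 * 16 * (0.25 - 0.004444)
= 4.3100e+07 /m
lambda = 1 / 4.3100e+07
= 23.2019 nm

23.2019


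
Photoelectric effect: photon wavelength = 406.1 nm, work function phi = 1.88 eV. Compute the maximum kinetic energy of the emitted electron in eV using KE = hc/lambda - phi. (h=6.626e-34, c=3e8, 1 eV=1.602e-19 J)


E_photon = hc / lambda
= (6.626e-34)(3e8) / (406.1e-9)
= 4.8949e-19 J
= 3.0555 eV
KE = E_photon - phi
= 3.0555 - 1.88
= 1.1755 eV

1.1755


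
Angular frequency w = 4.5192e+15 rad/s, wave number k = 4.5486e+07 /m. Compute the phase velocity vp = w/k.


vp = w / k
= 4.5192e+15 / 4.5486e+07
= 9.9354e+07 m/s

9.9354e+07


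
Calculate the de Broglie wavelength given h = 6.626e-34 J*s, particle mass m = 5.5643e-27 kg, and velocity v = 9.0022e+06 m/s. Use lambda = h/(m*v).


lambda = h / (m * v)
= 6.626e-34 / (5.5643e-27 * 9.0022e+06)
= 6.626e-34 / 5.0091e-20
= 1.3228e-14 m

1.3228e-14


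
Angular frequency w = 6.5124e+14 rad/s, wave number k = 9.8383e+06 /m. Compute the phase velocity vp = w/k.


vp = w / k
= 6.5124e+14 / 9.8383e+06
= 6.6194e+07 m/s

6.6194e+07


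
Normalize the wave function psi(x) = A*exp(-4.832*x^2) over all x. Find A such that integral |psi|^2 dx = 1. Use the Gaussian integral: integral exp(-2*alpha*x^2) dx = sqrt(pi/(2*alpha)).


integral |psi|^2 dx = A^2 * sqrt(pi/(2*alpha)) = 1
A^2 = sqrt(2*alpha/pi)
= sqrt(2 * 4.832 / pi)
= 1.753895
A = sqrt(1.753895)
= 1.3243

1.3243


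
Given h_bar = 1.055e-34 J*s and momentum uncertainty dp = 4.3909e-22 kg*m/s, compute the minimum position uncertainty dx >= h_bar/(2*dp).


dx = h_bar / (2 * dp)
= 1.055e-34 / (2 * 4.3909e-22)
= 1.055e-34 / 8.7818e-22
= 1.2013e-13 m

1.2013e-13


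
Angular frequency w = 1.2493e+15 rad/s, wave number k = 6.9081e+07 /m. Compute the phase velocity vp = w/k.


vp = w / k
= 1.2493e+15 / 6.9081e+07
= 1.8085e+07 m/s

1.8085e+07


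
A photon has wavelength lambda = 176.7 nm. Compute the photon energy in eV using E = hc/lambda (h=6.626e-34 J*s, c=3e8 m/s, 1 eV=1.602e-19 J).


E = hc / lambda
= (6.626e-34)(3e8) / (176.7e-9)
= 1.9878e-25 / 1.7670e-07
= 1.1250e-18 J
Converting to eV: 1.1250e-18 / 1.602e-19
= 7.0222 eV

7.0222


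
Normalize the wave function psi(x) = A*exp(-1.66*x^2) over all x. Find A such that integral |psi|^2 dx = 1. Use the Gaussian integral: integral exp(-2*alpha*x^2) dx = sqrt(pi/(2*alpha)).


integral |psi|^2 dx = A^2 * sqrt(pi/(2*alpha)) = 1
A^2 = sqrt(2*alpha/pi)
= sqrt(2 * 1.66 / pi)
= 1.028002
A = sqrt(1.028002)
= 1.0139

1.0139


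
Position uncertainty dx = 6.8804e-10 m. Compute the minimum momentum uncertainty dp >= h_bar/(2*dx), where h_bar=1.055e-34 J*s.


dp = h_bar / (2 * dx)
= 1.055e-34 / (2 * 6.8804e-10)
= 1.055e-34 / 1.3761e-09
= 7.6667e-26 kg*m/s

7.6667e-26


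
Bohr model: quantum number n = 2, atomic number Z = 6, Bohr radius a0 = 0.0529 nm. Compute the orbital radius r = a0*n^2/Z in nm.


r = a0 * n^2 / Z
= 0.0529 * 2^2 / 6
= 0.0529 * 4 / 6
= 0.0353 nm

0.0353


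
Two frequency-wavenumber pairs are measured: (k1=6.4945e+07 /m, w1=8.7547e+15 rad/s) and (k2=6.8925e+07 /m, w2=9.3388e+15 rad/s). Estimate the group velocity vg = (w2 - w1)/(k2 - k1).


vg = (w2 - w1) / (k2 - k1)
= (9.3388e+15 - 8.7547e+15) / (6.8925e+07 - 6.4945e+07)
= 5.8410e+14 / 3.9800e+06
= 1.4676e+08 m/s

1.4676e+08


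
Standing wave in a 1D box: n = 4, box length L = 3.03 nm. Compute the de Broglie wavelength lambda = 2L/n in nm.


lambda = 2L / n
= 2 * 3.03 / 4
= 6.06 / 4
= 1.515 nm

1.515


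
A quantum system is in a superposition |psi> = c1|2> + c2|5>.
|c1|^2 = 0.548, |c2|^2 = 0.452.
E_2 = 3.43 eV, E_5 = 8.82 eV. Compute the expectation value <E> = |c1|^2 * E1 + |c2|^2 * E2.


<E> = |c1|^2 * E1 + |c2|^2 * E2
= 0.548 * 3.43 + 0.452 * 8.82
= 1.8796 + 3.9866
= 5.8663 eV

5.8663


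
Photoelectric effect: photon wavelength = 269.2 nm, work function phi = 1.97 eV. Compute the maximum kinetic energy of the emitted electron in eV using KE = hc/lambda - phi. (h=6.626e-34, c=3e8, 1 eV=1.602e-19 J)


E_photon = hc / lambda
= (6.626e-34)(3e8) / (269.2e-9)
= 7.3841e-19 J
= 4.6093 eV
KE = E_photon - phi
= 4.6093 - 1.97
= 2.6393 eV

2.6393


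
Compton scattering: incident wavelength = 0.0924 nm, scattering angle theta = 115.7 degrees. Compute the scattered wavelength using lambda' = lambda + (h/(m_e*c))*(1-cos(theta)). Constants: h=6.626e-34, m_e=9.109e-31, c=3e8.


Compton wavelength: h/(m_e*c) = 2.4247e-12 m
d_lambda = 2.4247e-12 * (1 - cos(115.7 deg))
= 2.4247e-12 * 1.433659
= 3.4762e-12 m = 0.003476 nm
lambda' = 0.0924 + 0.003476
= 0.095876 nm

0.095876


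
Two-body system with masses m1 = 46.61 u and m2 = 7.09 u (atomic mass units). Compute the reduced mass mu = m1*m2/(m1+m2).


mu = m1 * m2 / (m1 + m2)
= 46.61 * 7.09 / (46.61 + 7.09)
= 330.4649 / 53.7
= 6.1539 u

6.1539


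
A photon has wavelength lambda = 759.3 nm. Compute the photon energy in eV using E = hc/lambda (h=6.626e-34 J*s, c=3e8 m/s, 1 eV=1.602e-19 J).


E = hc / lambda
= (6.626e-34)(3e8) / (759.3e-9)
= 1.9878e-25 / 7.5930e-07
= 2.6179e-19 J
Converting to eV: 2.6179e-19 / 1.602e-19
= 1.6342 eV

1.6342


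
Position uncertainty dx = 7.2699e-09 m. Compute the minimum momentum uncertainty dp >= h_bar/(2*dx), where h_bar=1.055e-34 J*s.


dp = h_bar / (2 * dx)
= 1.055e-34 / (2 * 7.2699e-09)
= 1.055e-34 / 1.4540e-08
= 7.2559e-27 kg*m/s

7.2559e-27


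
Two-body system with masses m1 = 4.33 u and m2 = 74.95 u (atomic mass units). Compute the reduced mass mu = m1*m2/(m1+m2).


mu = m1 * m2 / (m1 + m2)
= 4.33 * 74.95 / (4.33 + 74.95)
= 324.5335 / 79.28
= 4.0935 u

4.0935


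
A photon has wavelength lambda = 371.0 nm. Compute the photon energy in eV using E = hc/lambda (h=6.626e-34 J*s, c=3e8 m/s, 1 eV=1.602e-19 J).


E = hc / lambda
= (6.626e-34)(3e8) / (371.0e-9)
= 1.9878e-25 / 3.7100e-07
= 5.3580e-19 J
Converting to eV: 5.3580e-19 / 1.602e-19
= 3.3445 eV

3.3445


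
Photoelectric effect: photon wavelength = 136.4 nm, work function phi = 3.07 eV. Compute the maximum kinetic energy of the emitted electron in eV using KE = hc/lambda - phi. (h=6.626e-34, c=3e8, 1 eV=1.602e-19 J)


E_photon = hc / lambda
= (6.626e-34)(3e8) / (136.4e-9)
= 1.4573e-18 J
= 9.0969 eV
KE = E_photon - phi
= 9.0969 - 3.07
= 6.0269 eV

6.0269


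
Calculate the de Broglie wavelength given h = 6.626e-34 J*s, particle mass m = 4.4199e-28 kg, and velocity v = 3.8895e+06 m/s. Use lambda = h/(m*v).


lambda = h / (m * v)
= 6.626e-34 / (4.4199e-28 * 3.8895e+06)
= 6.626e-34 / 1.7191e-21
= 3.8543e-13 m

3.8543e-13


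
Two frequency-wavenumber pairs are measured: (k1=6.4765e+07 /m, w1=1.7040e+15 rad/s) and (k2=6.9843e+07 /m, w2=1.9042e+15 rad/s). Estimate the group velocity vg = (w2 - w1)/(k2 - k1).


vg = (w2 - w1) / (k2 - k1)
= (1.9042e+15 - 1.7040e+15) / (6.9843e+07 - 6.4765e+07)
= 2.0020e+14 / 5.0780e+06
= 3.9425e+07 m/s

3.9425e+07


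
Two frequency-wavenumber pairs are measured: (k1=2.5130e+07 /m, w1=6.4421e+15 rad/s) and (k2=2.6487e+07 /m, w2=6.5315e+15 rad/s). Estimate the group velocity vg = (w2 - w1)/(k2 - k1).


vg = (w2 - w1) / (k2 - k1)
= (6.5315e+15 - 6.4421e+15) / (2.6487e+07 - 2.5130e+07)
= 8.9400e+13 / 1.3570e+06
= 6.5881e+07 m/s

6.5881e+07


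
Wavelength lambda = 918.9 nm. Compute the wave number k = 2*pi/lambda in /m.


k = 2 * pi / lambda
= 6.2832 / (918.9e-9)
= 6.2832 / 9.1890e-07
= 6.8377e+06 /m

6.8377e+06


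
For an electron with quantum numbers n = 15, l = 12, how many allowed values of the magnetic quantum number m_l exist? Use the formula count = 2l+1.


m_l ranges from -l to +l in integer steps
So m_l goes from -12 to +12
Count = 2l + 1 = 2*12 + 1
= 25

25
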